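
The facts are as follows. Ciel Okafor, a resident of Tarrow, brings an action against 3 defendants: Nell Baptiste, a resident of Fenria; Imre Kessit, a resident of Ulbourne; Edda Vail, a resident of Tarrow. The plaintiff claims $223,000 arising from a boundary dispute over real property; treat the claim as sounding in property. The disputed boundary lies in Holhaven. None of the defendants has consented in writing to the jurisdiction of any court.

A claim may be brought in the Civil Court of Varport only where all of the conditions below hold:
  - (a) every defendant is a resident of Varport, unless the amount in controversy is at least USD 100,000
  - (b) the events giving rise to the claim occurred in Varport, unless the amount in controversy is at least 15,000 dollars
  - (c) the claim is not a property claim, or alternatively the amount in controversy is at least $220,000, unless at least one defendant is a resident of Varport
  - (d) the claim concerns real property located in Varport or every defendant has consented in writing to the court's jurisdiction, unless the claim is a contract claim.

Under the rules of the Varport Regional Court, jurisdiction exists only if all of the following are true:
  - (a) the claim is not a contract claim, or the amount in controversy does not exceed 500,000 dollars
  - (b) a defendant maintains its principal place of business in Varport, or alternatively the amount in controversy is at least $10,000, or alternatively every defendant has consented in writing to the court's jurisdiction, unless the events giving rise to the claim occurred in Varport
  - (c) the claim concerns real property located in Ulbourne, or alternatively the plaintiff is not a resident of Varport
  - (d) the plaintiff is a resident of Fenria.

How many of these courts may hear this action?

The Civil Court of Varport:
  (a) The defendants reside as follows — Nell Baptiste in Fenria, Imre Kessit in Ulbourne, Edda Vail in Tarrow — not all in Varport. But the amount in controversy is 223,000 dollars, which meets the $100,000 floor, and the 'unless' clause therefore excuses the requirement. Satisfied.
  (b) The operative events occurred in Holhaven, not Varport. The proviso rescues it, though: the amount in controversy is $223,000, which meets the $15,000 floor. Condition met.
  (c) The amount in controversy is USD 223,000, which meets the $220,000 floor, so this disjunct is met. Met.
  (d) The property lies in Holhaven, not Varport; no such written consent has been filed — none of the alternatives is met. And the claim is a property claim, not a contract claim, so the proviso does not save it. Condition not met.
  → At least one condition fails; no jurisdiction.
The Varport Regional Court:
  (a) The claim is a property claim, not a contract claim — that alternative is enough. Condition met.
  (b) The amount in controversy is 223,000 dollars, which meets the $10,000 floor, so one alternative holds. Satisfied.
  (c) The plaintiff resides in Tarrow, which is not Varport — that alternative is enough. Condition met.
  (d) The plaintiff resides in Tarrow, not Fenria. Condition not met.
  → Not every requirement is met — no jurisdiction.
No court satisfies all of its conditions.

0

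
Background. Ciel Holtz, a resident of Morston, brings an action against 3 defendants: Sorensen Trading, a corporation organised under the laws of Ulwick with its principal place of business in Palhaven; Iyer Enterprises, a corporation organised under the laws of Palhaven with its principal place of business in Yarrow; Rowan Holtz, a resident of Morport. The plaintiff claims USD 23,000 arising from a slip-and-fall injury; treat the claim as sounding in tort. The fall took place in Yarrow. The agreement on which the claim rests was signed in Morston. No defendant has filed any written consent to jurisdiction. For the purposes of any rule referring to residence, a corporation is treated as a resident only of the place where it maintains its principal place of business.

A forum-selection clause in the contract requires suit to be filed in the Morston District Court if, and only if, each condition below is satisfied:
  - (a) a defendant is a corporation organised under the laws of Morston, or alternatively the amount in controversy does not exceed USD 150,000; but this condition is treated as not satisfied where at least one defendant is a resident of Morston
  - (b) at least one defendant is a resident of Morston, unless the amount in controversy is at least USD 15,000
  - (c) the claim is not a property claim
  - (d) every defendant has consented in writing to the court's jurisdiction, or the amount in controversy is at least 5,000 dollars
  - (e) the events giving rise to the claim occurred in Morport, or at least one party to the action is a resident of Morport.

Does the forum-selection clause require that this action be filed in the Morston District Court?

The Morston District Court:
  (a) The amount in controversy is 23,000 dollars, within the 150,000 dollars ceiling, so one alternative holds. The carve-out does not apply: no defendant resides in Morston (they reside in Palhaven, Yarrow, Morport). Satisfied.
  (b) No defendant resides in Morston (they reside in Palhaven, Yarrow, Morport). The proviso rescues it, though: the amount in controversy is 23,000 dollars, which meets the USD 15,000 floor. Satisfied.
  (c) The claim is a tort claim, not a property claim. Condition met.
  (d) The amount in controversy is 23,000 dollars, which meets the USD 5,000 floor, so this disjunct is met. Condition met.
  (e) Rowan Holtz resides in Morport — that alternative is enough. Met.
  → Forum clause is triggered.

Yes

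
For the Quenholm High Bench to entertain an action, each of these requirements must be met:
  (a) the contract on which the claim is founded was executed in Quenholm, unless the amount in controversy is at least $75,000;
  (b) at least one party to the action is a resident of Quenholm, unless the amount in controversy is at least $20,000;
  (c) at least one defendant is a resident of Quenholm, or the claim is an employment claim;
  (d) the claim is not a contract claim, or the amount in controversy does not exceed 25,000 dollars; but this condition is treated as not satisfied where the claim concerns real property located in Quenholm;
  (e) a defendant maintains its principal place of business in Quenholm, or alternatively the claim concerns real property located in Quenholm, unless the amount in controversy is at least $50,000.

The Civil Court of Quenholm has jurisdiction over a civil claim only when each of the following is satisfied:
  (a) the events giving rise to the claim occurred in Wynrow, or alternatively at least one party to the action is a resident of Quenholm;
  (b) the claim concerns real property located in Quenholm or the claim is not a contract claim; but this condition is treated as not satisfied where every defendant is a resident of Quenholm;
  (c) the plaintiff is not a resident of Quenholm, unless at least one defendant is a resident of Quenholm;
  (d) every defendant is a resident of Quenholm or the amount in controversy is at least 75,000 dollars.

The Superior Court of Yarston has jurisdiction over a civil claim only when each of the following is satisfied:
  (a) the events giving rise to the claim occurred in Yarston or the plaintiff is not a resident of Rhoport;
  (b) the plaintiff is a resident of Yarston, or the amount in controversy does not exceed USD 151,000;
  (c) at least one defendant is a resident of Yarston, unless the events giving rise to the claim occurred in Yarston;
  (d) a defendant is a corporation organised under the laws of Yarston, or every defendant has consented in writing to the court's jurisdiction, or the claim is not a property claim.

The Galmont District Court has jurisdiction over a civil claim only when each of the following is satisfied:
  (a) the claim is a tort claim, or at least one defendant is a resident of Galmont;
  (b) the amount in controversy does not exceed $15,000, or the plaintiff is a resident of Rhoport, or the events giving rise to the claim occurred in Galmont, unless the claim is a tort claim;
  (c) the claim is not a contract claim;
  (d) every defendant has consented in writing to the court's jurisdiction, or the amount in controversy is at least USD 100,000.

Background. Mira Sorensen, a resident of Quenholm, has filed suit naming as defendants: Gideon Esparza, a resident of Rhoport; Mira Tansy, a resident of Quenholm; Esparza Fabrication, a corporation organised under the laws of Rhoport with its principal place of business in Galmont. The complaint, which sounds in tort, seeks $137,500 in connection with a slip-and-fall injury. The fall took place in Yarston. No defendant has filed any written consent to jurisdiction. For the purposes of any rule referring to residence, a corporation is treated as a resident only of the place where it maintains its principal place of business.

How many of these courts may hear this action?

4

The Quenholm High Bench:
  (a) No contract (and hence no place of execution) is alleged. The proviso rescues it, though: the amount in controversy is $137,500, which meets the $75,000 floor. Condition met.
  (b) Mira Sorensen resides in Quenholm. Condition met.
  (c) Mira Tansy resides in Quenholm, which satisfies one of the alternatives. Met.
  (d) The claim is a tort claim, not a contract claim, so this disjunct is met. The carve-out does not apply: the claim does not concern real property. Met.
  (e) The corporate defendant(s) have their principal place of business in Galmont, not Quenholm; the claim does not concern real property — every alternative fails. The proviso rescues it, though: the amount in controversy is USD 137,500, which meets the USD 50,000 floor. Met.
  → Jurisdiction lies.
The Civil Court of Quenholm:
  (a) Mira Sorensen resides in Quenholm, which satisfies one of the alternatives. Met.
  (b) The claim is a tort claim, not a contract claim, so this disjunct is met. The exception is not triggered, since the defendants reside as follows — Gideon Esparza in Rhoport, Mira Tansy in Quenholm, Esparza Fabrication in Galmont — not all in Quenholm. Met.
  (c) The plaintiff resides in Quenholm. The proviso rescues it, though: Mira Tansy resides in Quenholm. Met.
  (d) The amount in controversy is $137,500, which meets the 75,000 dollars floor, so this disjunct is met. Met.
  → Jurisdiction lies.
The Superior Court of Yarston:
  (a) The operative events occurred in Yarston, so this disjunct is met. Satisfied.
  (b) The amount in controversy is $137,500, within the $151,000 ceiling, so one alternative holds. Met.
  (c) No defendant resides in Yarston (they reside in Rhoport, Quenholm, Galmont). But the operative events occurred in Yarston, and the 'unless' clause therefore excuses the requirement. Condition met.
  (d) The claim is a tort claim, not a property claim — that alternative is enough. Satisfied.
  → Jurisdiction lies.
The Galmont District Court:
  (a) The claim is a tort claim, which satisfies one of the alternatives. Met.
  (b) The amount in controversy is 137,500 dollars, above the 15,000 dollars ceiling; the plaintiff resides in Quenholm, not Rhoport; the operative events occurred in Yarston, not Galmont — every alternative fails. The proviso rescues it, though: the claim is a tort claim. Condition met.
  (c) The claim is a tort claim, not a contract claim. Condition met.
  (d) The amount in controversy is USD 137,500, which meets the USD 100,000 floor, so one alternative holds. Met.
  → The court has jurisdiction.
Courts with jurisdiction: the Quenholm High Bench, the Civil Court of Quenholm, the Superior Court of Yarston, the Galmont District Court — 4 in total.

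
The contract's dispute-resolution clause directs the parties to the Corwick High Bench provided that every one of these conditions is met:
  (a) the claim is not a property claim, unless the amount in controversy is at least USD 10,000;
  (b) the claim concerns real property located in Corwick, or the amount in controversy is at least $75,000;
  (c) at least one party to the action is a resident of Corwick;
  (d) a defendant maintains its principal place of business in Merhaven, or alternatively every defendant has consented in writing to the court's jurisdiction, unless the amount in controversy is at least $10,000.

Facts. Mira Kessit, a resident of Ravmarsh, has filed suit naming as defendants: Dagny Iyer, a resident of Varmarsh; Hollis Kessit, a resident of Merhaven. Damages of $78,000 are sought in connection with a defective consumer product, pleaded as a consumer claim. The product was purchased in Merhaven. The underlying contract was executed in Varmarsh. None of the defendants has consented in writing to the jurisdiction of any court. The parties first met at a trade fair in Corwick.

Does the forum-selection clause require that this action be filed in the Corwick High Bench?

The Corwick High Bench:
  (a) The claim is a consumer claim, not a property claim. Satisfied.
  (b) The amount in controversy is USD 78,000, which meets the 75,000 dollars floor — that alternative is enough. Condition met.
  (c) No party resides in Corwick. Condition not met.
  (d) No defendant is a corporation; no such written consent has been filed — no alternative holds. The proviso rescues it, though: the amount in controversy is USD 78,000, which meets the 10,000 dollars floor. Satisfied.
  → The clause does not apply.

No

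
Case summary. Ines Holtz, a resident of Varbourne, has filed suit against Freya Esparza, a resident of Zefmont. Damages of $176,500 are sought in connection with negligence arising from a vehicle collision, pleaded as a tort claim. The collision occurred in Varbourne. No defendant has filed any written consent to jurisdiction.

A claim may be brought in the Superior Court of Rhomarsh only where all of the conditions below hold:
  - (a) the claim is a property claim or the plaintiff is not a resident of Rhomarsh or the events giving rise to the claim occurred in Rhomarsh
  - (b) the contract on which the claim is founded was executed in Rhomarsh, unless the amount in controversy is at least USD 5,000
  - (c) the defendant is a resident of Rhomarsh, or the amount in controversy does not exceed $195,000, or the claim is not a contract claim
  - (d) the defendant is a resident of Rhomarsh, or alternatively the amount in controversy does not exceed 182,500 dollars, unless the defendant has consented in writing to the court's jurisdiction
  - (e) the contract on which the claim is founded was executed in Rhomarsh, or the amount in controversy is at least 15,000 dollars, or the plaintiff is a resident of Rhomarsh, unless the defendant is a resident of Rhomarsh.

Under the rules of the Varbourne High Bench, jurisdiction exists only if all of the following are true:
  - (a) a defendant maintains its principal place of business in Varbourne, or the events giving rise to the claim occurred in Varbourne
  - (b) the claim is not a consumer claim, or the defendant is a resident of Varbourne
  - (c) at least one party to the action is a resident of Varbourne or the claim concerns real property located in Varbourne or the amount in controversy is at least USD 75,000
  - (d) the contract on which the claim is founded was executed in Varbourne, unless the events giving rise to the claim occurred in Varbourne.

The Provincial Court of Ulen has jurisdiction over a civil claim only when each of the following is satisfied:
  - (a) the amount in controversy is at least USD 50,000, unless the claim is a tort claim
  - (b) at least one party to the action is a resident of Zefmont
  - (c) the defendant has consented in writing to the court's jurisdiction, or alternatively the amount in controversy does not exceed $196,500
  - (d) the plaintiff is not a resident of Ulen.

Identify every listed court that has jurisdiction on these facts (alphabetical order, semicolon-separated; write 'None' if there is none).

The Superior Court of Rhomarsh:
  (a) The plaintiff resides in Varbourne, which is not Rhomarsh, so this disjunct is met. Met.
  (b) No contract (and hence no place of execution) is alleged. However, the amount in controversy is USD 176,500, which meets the 5,000 dollars floor, so the 'unless' proviso supplies this condition. Condition met.
  (c) The amount in controversy is 176,500 dollars, within the 195,000 dollars ceiling, so one alternative holds. Met.
  (d) The amount in controversy is 176,500 dollars, within the 182,500 dollars ceiling, so this disjunct is met. Satisfied.
  (e) The amount in controversy is $176,500, which meets the USD 15,000 floor, so this disjunct is met. Met.
  → Every requirement is satisfied — jurisdiction.
The Varbourne High Bench:
  (a) The operative events occurred in Varbourne, so this disjunct is met. Met.
  (b) The claim is a tort claim, not a consumer claim, which satisfies one of the alternatives. Condition met.
  (c) Ines Holtz resides in Varbourne, which satisfies one of the alternatives. Met.
  (d) No contract (and hence no place of execution) is alleged. However, the operative events occurred in Varbourne, so the 'unless' proviso supplies this condition. Met.
  → Jurisdiction lies.
The Provincial Court of Ulen:
  (a) The amount in controversy is $176,500, which meets the $50,000 floor. Met.
  (b) Freya Esparza resides in Zefmont. Satisfied.
  (c) The amount in controversy is $176,500, within the 196,500 dollars ceiling, so one alternative holds. Condition met.
  (d) The plaintiff resides in Varbourne, which is not Ulen. Satisfied.
  → The court has jurisdiction.

the Provincial Court of Ulen; the Superior Court of Rhomarsh; the Varbourne High Bench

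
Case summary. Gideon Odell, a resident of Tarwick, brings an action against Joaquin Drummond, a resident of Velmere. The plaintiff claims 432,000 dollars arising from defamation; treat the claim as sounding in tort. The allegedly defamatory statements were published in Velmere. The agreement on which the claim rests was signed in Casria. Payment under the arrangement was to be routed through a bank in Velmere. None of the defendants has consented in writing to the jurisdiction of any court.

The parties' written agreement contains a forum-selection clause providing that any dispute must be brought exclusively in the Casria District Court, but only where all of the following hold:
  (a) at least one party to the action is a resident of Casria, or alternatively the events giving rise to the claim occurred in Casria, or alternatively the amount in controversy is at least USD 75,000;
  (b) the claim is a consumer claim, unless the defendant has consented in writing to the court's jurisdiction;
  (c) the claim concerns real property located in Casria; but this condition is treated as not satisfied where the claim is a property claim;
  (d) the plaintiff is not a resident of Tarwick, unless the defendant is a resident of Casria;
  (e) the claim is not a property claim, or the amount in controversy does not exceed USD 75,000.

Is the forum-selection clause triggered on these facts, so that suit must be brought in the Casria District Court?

No

The Casria District Court:
  (a) The amount in controversy is 432,000 dollars, which meets the $75,000 floor, which satisfies one of the alternatives. Met.
  (b) The claim is a tort claim, not a consumer claim. The proviso offers no rescue either, since no such written consent has been filed. Not met.
  (c) The claim does not concern real property. Not met.
  (d) The plaintiff resides in Tarwick. Nor does the 'unless' clause help: the defendant resides in Velmere, not Casria. Condition not met.
  (e) The claim is a tort claim, not a property claim, so this disjunct is met. Satisfied.
  → The clause does not apply.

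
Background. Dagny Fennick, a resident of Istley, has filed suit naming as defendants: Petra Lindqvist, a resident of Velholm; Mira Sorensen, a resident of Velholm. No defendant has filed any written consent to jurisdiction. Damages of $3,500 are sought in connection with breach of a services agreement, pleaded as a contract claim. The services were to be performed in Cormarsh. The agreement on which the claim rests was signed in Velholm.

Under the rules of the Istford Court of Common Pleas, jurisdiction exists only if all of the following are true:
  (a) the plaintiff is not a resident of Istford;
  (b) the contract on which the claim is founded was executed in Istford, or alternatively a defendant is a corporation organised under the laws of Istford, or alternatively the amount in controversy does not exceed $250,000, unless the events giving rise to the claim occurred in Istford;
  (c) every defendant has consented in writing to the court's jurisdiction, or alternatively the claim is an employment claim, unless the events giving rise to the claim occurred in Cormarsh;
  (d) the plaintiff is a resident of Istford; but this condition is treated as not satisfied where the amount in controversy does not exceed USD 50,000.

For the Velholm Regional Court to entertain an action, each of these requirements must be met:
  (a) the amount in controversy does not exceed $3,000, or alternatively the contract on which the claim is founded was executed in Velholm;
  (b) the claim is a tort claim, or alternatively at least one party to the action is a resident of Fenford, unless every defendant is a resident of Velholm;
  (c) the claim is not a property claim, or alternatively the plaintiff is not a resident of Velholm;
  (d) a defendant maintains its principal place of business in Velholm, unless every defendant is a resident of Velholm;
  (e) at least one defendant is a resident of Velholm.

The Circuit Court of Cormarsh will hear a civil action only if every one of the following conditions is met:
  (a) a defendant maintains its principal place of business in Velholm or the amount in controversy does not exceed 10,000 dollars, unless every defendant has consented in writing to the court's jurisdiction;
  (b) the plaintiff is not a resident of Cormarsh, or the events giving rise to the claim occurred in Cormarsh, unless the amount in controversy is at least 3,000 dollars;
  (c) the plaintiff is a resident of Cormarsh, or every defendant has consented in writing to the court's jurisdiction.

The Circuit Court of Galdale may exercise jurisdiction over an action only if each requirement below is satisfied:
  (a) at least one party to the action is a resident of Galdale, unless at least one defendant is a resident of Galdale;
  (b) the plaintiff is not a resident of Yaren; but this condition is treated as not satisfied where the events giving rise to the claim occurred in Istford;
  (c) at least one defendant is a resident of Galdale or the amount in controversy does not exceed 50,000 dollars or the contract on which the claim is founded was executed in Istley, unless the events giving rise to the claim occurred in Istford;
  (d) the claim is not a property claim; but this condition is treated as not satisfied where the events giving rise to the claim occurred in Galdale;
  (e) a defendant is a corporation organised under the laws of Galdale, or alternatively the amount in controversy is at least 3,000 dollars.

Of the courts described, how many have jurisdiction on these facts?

The Istford Court of Common Pleas:
  (a) The plaintiff resides in Istley, which is not Istford. Satisfied.
  (b) The amount in controversy is $3,500, within the $250,000 ceiling, which satisfies one of the alternatives. Satisfied.
  (c) No such written consent has been filed; the claim is a contract claim, not an employment claim — no alternative holds. However, the operative events occurred in Cormarsh, so the 'unless' proviso supplies this condition. Satisfied.
  (d) The plaintiff resides in Istley, not Istford. Condition not met.
  → The court lacks jurisdiction.
The Velholm Regional Court:
  (a) The contract was executed in Velholm, which satisfies one of the alternatives. Met.
  (b) The claim is a contract claim, not a tort claim; no party resides in Fenford — no alternative holds. But the defendants reside as follows — Petra Lindqvist in Velholm, Mira Sorensen in Velholm — all in Velholm, and the 'unless' clause therefore excuses the requirement. Satisfied.
  (c) The claim is a contract claim, not a property claim, so one alternative holds. Satisfied.
  (d) No defendant is a corporation. But the defendants reside as follows — Petra Lindqvist in Velholm, Mira Sorensen in Velholm — all in Velholm, and the 'unless' clause therefore excuses the requirement. Condition met.
  (e) Petra Lindqvist resides in Velholm. Met.
  → Jurisdiction lies.
The Circuit Court of Cormarsh:
  (a) The amount in controversy is USD 3,500, within the $10,000 ceiling — that alternative is enough. Condition met.
  (b) The plaintiff resides in Istley, which is not Cormarsh, so one alternative holds. Met.
  (c) The plaintiff resides in Istley, not Cormarsh; no such written consent has been filed — none of the alternatives is met. Condition not met.
  → No jurisdiction.
The Circuit Court of Galdale:
  (a) No party resides in Galdale. Nor does the 'unless' clause help: no defendant resides in Galdale (they reside in Velholm, Velholm). Not met.
  (b) The plaintiff resides in Istley, which is not Yaren. The carve-out does not apply: the operative events occurred in Cormarsh, not Istford. Condition met.
  (c) The amount in controversy is $3,500, within the 50,000 dollars ceiling, which satisfies one of the alternatives. Satisfied.
  (d) The claim is a contract claim, not a property claim. The carve-out does not apply: the operative events occurred in Cormarsh, not Galdale. Met.
  (e) The amount in controversy is $3,500, which meets the USD 3,000 floor — that alternative is enough. Met.
  → The court lacks jurisdiction.
Courts with jurisdiction: the Velholm Regional Court — 1 in total.

1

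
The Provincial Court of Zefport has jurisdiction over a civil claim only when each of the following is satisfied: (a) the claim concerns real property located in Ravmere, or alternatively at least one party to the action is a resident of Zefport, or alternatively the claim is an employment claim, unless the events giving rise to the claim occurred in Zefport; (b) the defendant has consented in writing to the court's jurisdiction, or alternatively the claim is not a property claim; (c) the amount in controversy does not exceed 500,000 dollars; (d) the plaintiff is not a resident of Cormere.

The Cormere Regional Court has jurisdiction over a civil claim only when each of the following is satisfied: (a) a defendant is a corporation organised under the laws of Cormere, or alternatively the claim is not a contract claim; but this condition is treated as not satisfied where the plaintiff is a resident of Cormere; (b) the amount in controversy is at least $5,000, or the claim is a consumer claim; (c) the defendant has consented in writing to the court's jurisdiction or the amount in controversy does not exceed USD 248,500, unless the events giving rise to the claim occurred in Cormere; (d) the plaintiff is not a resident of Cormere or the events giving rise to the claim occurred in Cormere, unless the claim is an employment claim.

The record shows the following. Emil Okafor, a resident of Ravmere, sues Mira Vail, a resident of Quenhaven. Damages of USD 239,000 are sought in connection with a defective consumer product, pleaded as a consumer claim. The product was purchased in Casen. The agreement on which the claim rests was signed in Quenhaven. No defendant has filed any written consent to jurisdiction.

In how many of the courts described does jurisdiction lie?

The Provincial Court of Zefport:
  (a) The claim does not concern real property; no party resides in Zefport; the claim is a consumer claim, not an employment claim — no alternative holds. And the operative events occurred in Casen, not Zefport, so the proviso does not save it. Not satisfied.
  (b) The claim is a consumer claim, not a property claim, which satisfies one of the alternatives. Condition met.
  (c) The amount in controversy is USD 239,000, within the $500,000 ceiling. Condition met.
  (d) The plaintiff resides in Ravmere, which is not Cormere. Met.
  → Not every requirement is met — no jurisdiction.
The Cormere Regional Court:
  (a) The claim is a consumer claim, not a contract claim, so one alternative holds. The exception is not triggered, since the plaintiff resides in Ravmere, not Cormere. Satisfied.
  (b) The amount in controversy is 239,000 dollars, which meets the $5,000 floor, which satisfies one of the alternatives. Condition met.
  (c) The amount in controversy is USD 239,000, within the USD 248,500 ceiling — that alternative is enough. Met.
  (d) The plaintiff resides in Ravmere, which is not Cormere, so this disjunct is met. Satisfied.
  → Jurisdiction lies.
Courts with jurisdiction: the Cormere Regional Court — 1 in total.

1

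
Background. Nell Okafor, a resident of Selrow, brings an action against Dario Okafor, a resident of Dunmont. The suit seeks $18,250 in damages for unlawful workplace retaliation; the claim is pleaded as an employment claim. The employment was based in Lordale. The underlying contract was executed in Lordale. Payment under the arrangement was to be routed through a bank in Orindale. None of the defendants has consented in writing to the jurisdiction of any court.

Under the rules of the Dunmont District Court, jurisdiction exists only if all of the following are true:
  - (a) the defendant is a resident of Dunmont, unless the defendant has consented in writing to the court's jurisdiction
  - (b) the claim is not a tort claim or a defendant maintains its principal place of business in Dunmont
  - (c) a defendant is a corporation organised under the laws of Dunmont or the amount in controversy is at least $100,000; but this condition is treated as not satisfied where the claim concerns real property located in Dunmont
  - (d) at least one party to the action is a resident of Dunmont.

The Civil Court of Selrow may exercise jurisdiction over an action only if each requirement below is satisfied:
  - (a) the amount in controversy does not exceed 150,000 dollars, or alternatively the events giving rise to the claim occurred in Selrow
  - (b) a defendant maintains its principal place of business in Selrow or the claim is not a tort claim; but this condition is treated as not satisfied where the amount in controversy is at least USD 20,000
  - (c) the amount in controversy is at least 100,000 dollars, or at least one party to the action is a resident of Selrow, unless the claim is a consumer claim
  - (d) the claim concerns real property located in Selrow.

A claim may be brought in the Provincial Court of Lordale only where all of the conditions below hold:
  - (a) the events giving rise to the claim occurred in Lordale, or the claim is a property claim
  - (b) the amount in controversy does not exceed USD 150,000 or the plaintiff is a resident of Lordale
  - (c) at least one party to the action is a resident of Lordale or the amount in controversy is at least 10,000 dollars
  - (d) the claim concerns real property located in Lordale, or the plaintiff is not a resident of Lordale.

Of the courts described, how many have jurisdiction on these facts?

1

The Dunmont District Court:
  (a) The defendant resides in Dunmont. Met.
  (b) The claim is an employment claim, not a tort claim, so this disjunct is met. Condition met.
  (c) No defendant is a corporation; the amount in controversy is USD 18,250, below the $100,000 floor — no alternative holds. Fails.
  (d) Dario Okafor resides in Dunmont. Condition met.
  → No jurisdiction.
The Civil Court of Selrow:
  (a) The amount in controversy is $18,250, within the USD 150,000 ceiling — that alternative is enough. Satisfied.
  (b) The claim is an employment claim, not a tort claim, so this disjunct is met. And the carve-out is inapplicable — the amount in controversy is 18,250 dollars, below the 20,000 dollars floor. Met.
  (c) Nell Okafor resides in Selrow, so this disjunct is met. Met.
  (d) The claim does not concern real property. Not satisfied.
  → Not every requirement is met — no jurisdiction.
The Provincial Court of Lordale:
  (a) The operative events occurred in Lordale, which satisfies one of the alternatives. Satisfied.
  (b) The amount in controversy is USD 18,250, within the USD 150,000 ceiling — that alternative is enough. Condition met.
  (c) The amount in controversy is USD 18,250, which meets the $10,000 floor — that alternative is enough. Condition met.
  (d) The plaintiff resides in Selrow, which is not Lordale, which satisfies one of the alternatives. Condition met.
  → The court has jurisdiction.
Courts with jurisdiction: the Provincial Court of Lordale — 1 in total.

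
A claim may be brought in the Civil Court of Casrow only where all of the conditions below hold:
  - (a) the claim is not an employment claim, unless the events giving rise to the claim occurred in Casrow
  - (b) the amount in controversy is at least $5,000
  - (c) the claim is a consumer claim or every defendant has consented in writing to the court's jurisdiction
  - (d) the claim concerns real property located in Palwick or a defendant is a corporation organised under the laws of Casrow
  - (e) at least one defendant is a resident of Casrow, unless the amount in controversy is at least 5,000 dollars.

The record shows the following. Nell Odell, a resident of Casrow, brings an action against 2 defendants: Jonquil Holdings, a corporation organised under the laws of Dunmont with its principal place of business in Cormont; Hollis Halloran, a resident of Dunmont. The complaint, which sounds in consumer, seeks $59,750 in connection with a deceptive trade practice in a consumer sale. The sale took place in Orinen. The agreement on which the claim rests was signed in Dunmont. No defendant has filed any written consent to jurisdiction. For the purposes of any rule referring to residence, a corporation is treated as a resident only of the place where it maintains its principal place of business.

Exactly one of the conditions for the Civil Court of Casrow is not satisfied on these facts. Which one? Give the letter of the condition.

(d)

The Civil Court of Casrow:
  (a) The claim is a consumer claim, not an employment claim. Met.
  (b) The amount in controversy is USD 59,750, which meets the $5,000 floor. Met.
  (c) The claim is a consumer claim, so one alternative holds. Met.
  (d) The claim does not concern real property; the corporate defendant(s) are organised in Dunmont, not Casrow — no alternative holds. Fails.
  (e) No defendant resides in Casrow (they reside in Cormont, Dunmont). The proviso rescues it, though: the amount in controversy is 59,750 dollars, which meets the $5,000 floor. Met.
Only condition (d) fails.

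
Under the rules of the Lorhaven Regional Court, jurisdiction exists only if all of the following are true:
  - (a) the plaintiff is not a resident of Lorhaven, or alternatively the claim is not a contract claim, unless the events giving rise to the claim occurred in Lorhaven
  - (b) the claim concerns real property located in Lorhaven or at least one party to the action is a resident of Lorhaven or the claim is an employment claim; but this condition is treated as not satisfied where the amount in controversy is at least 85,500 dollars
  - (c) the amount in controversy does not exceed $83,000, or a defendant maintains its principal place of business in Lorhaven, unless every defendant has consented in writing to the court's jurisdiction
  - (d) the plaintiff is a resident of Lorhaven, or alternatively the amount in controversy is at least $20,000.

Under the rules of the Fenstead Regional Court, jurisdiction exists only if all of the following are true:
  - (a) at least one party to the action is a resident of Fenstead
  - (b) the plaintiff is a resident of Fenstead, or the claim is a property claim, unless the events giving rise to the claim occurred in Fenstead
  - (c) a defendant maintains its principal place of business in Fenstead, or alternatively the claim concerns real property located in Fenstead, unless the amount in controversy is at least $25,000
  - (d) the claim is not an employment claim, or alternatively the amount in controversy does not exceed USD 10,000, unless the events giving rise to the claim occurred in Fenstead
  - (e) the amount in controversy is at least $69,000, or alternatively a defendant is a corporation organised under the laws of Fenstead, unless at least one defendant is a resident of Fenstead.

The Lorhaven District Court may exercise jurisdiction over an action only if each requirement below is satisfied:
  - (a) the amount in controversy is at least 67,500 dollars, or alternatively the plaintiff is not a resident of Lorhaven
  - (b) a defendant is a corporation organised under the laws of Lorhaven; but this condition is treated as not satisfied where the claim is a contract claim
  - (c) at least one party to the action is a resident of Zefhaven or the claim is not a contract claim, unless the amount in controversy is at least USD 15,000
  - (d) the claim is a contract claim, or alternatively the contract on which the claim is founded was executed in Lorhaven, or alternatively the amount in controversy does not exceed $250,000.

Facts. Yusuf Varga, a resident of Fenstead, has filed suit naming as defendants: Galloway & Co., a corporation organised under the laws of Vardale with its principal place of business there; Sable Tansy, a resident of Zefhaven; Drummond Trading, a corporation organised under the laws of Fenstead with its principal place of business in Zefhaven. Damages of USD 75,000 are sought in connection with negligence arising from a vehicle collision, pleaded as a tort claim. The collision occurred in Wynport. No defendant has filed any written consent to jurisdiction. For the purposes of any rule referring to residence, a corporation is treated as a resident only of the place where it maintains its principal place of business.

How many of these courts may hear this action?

The Lorhaven Regional Court:
  (a) The plaintiff resides in Fenstead, which is not Lorhaven, so this disjunct is met. Condition met.
  (b) The claim does not concern real property; no party resides in Lorhaven; the claim is a tort claim, not an employment claim — none of the alternatives is met. Not met.
  (c) The amount in controversy is USD 75,000, within the $83,000 ceiling, which satisfies one of the alternatives. Condition met.
  (d) The amount in controversy is 75,000 dollars, which meets the USD 20,000 floor, so one alternative holds. Satisfied.
  → The court lacks jurisdiction.
The Fenstead Regional Court:
  (a) Yusuf Varga resides in Fenstead. Met.
  (b) The plaintiff resides in Fenstead — that alternative is enough. Condition met.
  (c) The corporate defendant(s) have their principal place of business in Vardale, Zefhaven, not Fenstead; the claim does not concern real property — none of the alternatives is met. However, the amount in controversy is USD 75,000, which meets the 25,000 dollars floor, so the 'unless' proviso supplies this condition. Condition met.
  (d) The claim is a tort claim, not an employment claim, so this disjunct is met. Condition met.
  (e) The amount in controversy is 75,000 dollars, which meets the 69,000 dollars floor — that alternative is enough. Satisfied.
  → The court has jurisdiction.
The Lorhaven District Court:
  (a) The amount in controversy is $75,000, which meets the USD 67,500 floor, so one alternative holds. Condition met.
  (b) The corporate defendant(s) are organised in Fenstead, Vardale, not Lorhaven. Fails.
  (c) Sable Tansy resides in Zefhaven, so one alternative holds. Condition met.
  (d) The amount in controversy is 75,000 dollars, within the 250,000 dollars ceiling, so one alternative holds. Met.
  → At least one condition fails; no jurisdiction.
Courts with jurisdiction: the Fenstead Regional Court — 1 in total.

1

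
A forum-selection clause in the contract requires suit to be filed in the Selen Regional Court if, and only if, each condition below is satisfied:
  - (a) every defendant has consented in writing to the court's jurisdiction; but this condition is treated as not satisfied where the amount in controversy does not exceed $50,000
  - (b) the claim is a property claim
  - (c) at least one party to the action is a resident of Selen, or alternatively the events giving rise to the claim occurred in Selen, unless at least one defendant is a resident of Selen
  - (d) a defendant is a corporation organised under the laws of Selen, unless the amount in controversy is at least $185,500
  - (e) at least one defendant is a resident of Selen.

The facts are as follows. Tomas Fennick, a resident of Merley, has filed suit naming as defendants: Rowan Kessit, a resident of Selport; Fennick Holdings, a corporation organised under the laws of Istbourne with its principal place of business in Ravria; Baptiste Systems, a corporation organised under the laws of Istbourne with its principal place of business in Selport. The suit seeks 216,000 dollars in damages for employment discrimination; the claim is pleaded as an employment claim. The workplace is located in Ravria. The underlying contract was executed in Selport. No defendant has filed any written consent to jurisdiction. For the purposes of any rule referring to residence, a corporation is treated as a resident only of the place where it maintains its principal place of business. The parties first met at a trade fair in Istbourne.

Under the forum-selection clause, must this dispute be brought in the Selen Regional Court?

No

The Selen Regional Court:
  (a) No such written consent has been filed. Fails.
  (b) The claim is an employment claim, not a property claim. Not satisfied.
  (c) No party resides in Selen; the operative events occurred in Ravria, not Selen — none of the alternatives is met. The proviso offers no rescue either, since no defendant resides in Selen (they reside in Selport, Ravria, Selport). Not met.
  (d) The corporate defendant(s) are organised in Istbourne, not Selen. However, the amount in controversy is $216,000, which meets the 185,500 dollars floor, so the 'unless' proviso supplies this condition. Met.
  (e) No defendant resides in Selen (they reside in Selport, Ravria, Selport). Not met.
  → The clause does not apply.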